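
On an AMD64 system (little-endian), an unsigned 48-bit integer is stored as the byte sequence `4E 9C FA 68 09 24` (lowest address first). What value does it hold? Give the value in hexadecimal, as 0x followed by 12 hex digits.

Little-endian: lowest address holds the least-significant byte.
Reassemble most-significant byte first: 24 09 68 FA 9C 4E → 0x240968FA9C4E.

0x240968FA9C4E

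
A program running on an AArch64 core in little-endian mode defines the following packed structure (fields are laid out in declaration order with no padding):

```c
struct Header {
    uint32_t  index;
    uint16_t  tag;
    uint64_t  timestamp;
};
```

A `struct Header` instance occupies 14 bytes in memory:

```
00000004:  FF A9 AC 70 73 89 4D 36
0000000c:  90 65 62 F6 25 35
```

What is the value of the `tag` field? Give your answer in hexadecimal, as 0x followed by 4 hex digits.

0x8973

`tag` follows `index` (4 bytes), so it starts at byte offset 4 and occupies 2 bytes.
Bytes at offsets 4..5: 73 89.
Little-endian: lowest address holds the least-significant byte.
Reassemble most-significant byte first: 89 73 → 0x8973.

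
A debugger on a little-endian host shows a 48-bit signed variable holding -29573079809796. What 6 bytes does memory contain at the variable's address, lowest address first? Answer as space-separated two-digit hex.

FC 40 15 7B 1A E5

Two's complement of -29573079809796 in 48 bits: 29573079809796 = 0x1AE584EABF04; invert → 0xE51A7B1540FB; add 1 → 0xE51A7B1540FC.
Split into bytes (most-significant first): E5 1A 7B 15 40 FC.
Little-endian: lowest address holds the least-significant byte.
So at ascending addresses the bytes are FC 40 15 7B 1A E5.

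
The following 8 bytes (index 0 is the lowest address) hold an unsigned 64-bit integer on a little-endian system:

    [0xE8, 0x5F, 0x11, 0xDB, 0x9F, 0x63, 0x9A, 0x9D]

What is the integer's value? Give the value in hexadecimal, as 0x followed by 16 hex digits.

0x9D9A639FDB115FE8

Little-endian: lowest address holds the least-significant byte.
Reassemble most-significant byte first: 9D 9A 63 9F DB 11 5F E8 → 0x9D9A639FDB115FE8.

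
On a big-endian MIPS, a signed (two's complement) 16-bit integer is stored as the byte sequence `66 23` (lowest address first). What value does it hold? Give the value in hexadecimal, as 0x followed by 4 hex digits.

0x6623

Big-endian stores the most-significant byte at the lowest address.
The bytes are already most-significant first: 0x6623.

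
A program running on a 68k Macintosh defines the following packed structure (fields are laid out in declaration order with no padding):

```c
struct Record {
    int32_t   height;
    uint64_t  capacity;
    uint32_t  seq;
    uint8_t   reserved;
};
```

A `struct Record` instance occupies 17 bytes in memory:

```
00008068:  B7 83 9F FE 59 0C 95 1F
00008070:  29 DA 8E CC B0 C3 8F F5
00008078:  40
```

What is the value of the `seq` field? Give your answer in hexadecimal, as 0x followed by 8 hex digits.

0xB0C38FF5

`seq` follows `height` (4 B), `capacity` (8 B), so it starts at offset 4 + 8 = 12 and occupies 4 bytes.
Bytes at offsets 12..15: B0 C3 8F F5.
Big-endian stores the most-significant byte at the lowest address.
The bytes are already most-significant first: 0xB0C38FF5.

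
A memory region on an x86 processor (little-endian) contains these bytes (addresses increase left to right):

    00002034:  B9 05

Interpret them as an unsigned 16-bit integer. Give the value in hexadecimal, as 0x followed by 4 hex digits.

0x05B9

Little-endian stores the least-significant byte at the lowest address.
Reassemble most-significant byte first: 05 B9 → 0x05B9.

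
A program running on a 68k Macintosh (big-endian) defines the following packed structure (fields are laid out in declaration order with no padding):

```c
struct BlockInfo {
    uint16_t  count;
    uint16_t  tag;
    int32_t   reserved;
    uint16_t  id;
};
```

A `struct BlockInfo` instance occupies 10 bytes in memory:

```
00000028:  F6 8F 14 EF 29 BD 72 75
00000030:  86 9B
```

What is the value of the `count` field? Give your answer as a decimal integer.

`count` is the first field, at byte offset 0, occupying 2 bytes.
Bytes at offsets 0..1: F6 8F.
Big-endian: lowest address holds the most-significant byte.
The bytes are already most-significant first: 0xF68F.
0xF68F = 63119.

63119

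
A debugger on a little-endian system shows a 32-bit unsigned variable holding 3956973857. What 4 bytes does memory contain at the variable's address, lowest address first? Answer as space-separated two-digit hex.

21 A1 DA EB

3956973857 in hexadecimal, padded to 32 bits, is 0xEBDAA121.
Split into bytes (most-significant first): EB DA A1 21.
Little-endian stores the least-significant byte at the lowest address.
So at ascending addresses the bytes are 21 A1 DA EB.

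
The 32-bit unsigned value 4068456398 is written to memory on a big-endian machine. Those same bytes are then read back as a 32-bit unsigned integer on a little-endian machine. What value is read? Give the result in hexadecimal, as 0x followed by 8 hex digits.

4068456398 in 32-bit hexadecimal is 0xF27FB7CE.
Stored big-endian, the bytes at ascending addresses are F2 7F B7 CE.
Read back as little-endian, the first byte is least significant, giving 0xCEB77FF2.

0xCEB77FF2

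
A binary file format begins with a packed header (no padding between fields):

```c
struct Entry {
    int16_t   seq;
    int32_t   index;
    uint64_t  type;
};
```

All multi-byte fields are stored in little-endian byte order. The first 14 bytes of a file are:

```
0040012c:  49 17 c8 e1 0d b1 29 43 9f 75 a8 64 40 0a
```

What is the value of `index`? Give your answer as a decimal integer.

-1324490296

`index` follows `seq` (2 bytes), so it starts at byte offset 2 and occupies 4 bytes.
Bytes at offsets 2..5: C8 E1 0D B1.
Little-endian stores the least-significant byte at the lowest address.
Reassemble most-significant byte first: B1 0D E1 C8 → 0xB10DE1C8.
Top bit is set, so as a signed 32-bit value this is 0xB10DE1C8 − 2^32 = -1324490296.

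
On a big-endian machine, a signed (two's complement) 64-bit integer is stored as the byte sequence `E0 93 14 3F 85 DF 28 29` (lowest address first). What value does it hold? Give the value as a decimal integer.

-2264443924575737815

In big-endian order the high byte comes first in memory.
The bytes are already most-significant first: 0xE093143F85DF2829.
Top bit is set, so as a signed 64-bit value this is 0xE093143F85DF2829 − 2^64 = -2264443924575737815.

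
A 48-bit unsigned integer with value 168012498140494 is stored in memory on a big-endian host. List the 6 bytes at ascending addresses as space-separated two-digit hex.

168012498140494 in hexadecimal, padded to 48 bits, is 0x98CE7544FD4E.
Split into bytes (most-significant first): 98 CE 75 44 FD 4E.
Big-endian stores the most-significant byte at the lowest address.
So the memory order matches the most-significant-first order: 98 CE 75 44 FD 4E.

98 CE 75 44 FD 4E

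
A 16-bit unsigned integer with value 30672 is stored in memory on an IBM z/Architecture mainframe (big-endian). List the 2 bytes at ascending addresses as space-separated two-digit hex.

77 D0

30672 in hexadecimal, padded to 16 bits, is 0x77D0.
Split into bytes (most-significant first): 77 D0.
Big-endian stores the most-significant byte at the lowest address.
So the memory order matches the most-significant-first order: 77 D0.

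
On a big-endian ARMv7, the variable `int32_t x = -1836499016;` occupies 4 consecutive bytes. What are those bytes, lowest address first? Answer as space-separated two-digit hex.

Two's complement of -1836499016 in 32 bits: 1836499016 = 0x6D76C048; invert → 0x92893FB7; add 1 → 0x92893FB8.
Split into bytes (most-significant first): 92 89 3F B8.
Big-endian stores the most-significant byte at the lowest address.
So the memory order matches the most-significant-first order: 92 89 3F B8.

92 89 3F B8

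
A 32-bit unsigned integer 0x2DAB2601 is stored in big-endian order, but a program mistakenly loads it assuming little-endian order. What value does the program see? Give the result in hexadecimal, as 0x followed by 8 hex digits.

Stored big-endian, the bytes at ascending addresses are 2D AB 26 01.
Read back as little-endian, the first byte is least significant, giving 0x0126AB2D.

0x0126AB2D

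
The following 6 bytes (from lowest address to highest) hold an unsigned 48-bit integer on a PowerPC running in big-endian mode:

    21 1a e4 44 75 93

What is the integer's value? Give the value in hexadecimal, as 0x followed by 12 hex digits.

0x211AE4447593

Big-endian stores the most-significant byte at the lowest address.
The bytes are already most-significant first: 0x211AE4447593.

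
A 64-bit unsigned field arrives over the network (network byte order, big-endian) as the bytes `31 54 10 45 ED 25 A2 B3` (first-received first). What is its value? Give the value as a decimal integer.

3554483898419618483

Big-endian stores the most-significant byte at the lowest address.
The bytes are already most-significant first: 0x31541045ED25A2B3.
0x31541045ED25A2B3 = 3554483898419618483.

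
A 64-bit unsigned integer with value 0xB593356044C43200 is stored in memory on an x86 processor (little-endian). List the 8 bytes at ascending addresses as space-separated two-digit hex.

Split into bytes (most-significant first): B5 93 35 60 44 C4 32 00.
Little-endian stores the least-significant byte at the lowest address.
So at ascending addresses the bytes are 00 32 C4 44 60 35 93 B5.

00 32 C4 44 60 35 93 B5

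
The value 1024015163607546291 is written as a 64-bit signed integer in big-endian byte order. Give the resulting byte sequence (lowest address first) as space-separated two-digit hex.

1024015163607546291 in hexadecimal, padded to 64 bits, is 0x0E36085DA770F9B3.
Split into bytes (most-significant first): 0E 36 08 5D A7 70 F9 B3.
In big-endian order the high byte comes first in memory.
So the memory order matches the most-significant-first order: 0E 36 08 5D A7 70 F9 B3.

0E 36 08 5D A7 70 F9 B3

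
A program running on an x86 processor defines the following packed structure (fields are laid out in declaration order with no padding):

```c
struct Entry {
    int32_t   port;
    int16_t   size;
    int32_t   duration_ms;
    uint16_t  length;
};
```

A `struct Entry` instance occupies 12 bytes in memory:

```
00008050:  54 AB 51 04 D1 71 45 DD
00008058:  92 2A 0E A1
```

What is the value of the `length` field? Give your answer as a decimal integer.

`length` follows `port` (4 B), `size` (2 B), `duration_ms` (4 B), so it starts at offset 4 + 2 + 4 = 10 and occupies 2 bytes.
Bytes at offsets 10..11: 0E A1.
In little-endian order the low byte comes first in memory.
Reassemble most-significant byte first: A1 0E → 0xA10E.
0xA10E = 41230.

41230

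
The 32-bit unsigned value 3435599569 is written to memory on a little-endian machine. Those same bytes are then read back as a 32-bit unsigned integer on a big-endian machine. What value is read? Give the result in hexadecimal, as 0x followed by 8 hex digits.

0xD116C7CC

3435599569 in 32-bit hexadecimal is 0xCCC716D1.
Stored little-endian, the bytes at ascending addresses are D1 16 C7 CC.
Read back as big-endian, the last byte is least significant, giving 0xD116C7CC.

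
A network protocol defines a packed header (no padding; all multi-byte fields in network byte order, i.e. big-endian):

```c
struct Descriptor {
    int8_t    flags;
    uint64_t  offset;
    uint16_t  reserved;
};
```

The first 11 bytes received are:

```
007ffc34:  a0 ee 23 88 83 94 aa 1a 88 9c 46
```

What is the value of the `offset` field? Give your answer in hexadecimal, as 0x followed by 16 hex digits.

`offset` follows `flags` (1 byte), so it starts at byte offset 1 and occupies 8 bytes.
Bytes at offsets 1..8: EE 23 88 83 94 AA 1A 88.
Big-endian: lowest address holds the most-significant byte.
The bytes are already most-significant first: 0xEE23888394AA1A88.

0xEE23888394AA1A88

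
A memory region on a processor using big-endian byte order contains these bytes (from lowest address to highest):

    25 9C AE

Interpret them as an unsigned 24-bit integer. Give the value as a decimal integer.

2464942

Big-endian: lowest address holds the most-significant byte.
The bytes are already most-significant first: 0x259CAE.
0x259CAE = 2464942.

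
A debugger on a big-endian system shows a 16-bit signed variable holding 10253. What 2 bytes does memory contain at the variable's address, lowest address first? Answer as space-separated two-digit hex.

10253 in hexadecimal, padded to 16 bits, is 0x280D.
Split into bytes (most-significant first): 28 0D.
Big-endian: lowest address holds the most-significant byte.
So the memory order matches the most-significant-first order: 28 0D.

28 0D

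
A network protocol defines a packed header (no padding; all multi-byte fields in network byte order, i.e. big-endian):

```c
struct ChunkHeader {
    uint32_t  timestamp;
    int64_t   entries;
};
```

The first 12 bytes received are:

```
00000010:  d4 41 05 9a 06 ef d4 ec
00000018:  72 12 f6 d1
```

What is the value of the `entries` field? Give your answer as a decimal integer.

`entries` follows `timestamp` (4 bytes), so it starts at byte offset 4 and occupies 8 bytes.
Bytes at offsets 4..11: 06 EF D4 EC 72 12 F6 D1.
Big-endian: lowest address holds the most-significant byte.
The bytes are already most-significant first: 0x06EFD4EC7212F6D1.
0x06EFD4EC7212F6D1 = 499852195652630225.

499852195652630225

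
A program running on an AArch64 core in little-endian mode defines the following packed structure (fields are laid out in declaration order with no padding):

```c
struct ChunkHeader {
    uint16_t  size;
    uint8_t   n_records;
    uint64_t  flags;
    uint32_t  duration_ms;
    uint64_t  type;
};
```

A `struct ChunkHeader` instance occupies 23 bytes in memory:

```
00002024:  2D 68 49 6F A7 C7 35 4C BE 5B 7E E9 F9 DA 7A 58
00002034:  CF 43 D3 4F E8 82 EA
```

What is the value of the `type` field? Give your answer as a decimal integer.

`type` follows `size` (2 B), `n_records` (1 B), `flags` (8 B), `duration_ms` (4 B), so it starts at offset 2 + 1 + 8 + 4 = 15 and occupies 8 bytes.
Bytes at offsets 15..22: 58 CF 43 D3 4F E8 82 EA.
In little-endian order the low byte comes first in memory.
Reassemble most-significant byte first: EA 82 E8 4F D3 43 CF 58 → 0xEA82E84FD343CF58.
0xEA82E84FD343CF58 = 16898324181392019288.

16898324181392019288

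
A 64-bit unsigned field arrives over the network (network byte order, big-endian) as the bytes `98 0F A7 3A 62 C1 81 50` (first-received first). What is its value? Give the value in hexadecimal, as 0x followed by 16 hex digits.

Big-endian stores the most-significant byte at the lowest address.
The bytes are already most-significant first: 0x980FA73A62C18150.

0x980FA73A62C18150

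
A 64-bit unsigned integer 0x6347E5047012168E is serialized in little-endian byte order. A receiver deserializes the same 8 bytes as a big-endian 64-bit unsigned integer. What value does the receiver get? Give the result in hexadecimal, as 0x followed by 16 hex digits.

Stored little-endian, the bytes at ascending addresses are 8E 16 12 70 04 E5 47 63.
Read back as big-endian, the last byte is least significant, giving 0x8E16127004E54763.

0x8E16127004E54763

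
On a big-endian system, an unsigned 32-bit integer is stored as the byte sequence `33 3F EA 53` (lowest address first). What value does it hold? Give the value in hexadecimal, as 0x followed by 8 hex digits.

0x333FEA53

Big-endian: lowest address holds the most-significant byte.
The bytes are already most-significant first: 0x333FEA53.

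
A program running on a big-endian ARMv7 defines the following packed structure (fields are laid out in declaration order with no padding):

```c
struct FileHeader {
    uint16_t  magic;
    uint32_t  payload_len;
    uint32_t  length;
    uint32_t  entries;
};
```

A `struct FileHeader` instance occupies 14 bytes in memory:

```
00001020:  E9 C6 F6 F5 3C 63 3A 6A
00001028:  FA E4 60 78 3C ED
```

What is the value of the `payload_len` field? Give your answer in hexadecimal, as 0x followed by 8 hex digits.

`payload_len` follows `magic` (2 bytes), so it starts at byte offset 2 and occupies 4 bytes.
Bytes at offsets 2..5: F6 F5 3C 63.
Big-endian stores the most-significant byte at the lowest address.
The bytes are already most-significant first: 0xF6F53C63.

0xF6F53C63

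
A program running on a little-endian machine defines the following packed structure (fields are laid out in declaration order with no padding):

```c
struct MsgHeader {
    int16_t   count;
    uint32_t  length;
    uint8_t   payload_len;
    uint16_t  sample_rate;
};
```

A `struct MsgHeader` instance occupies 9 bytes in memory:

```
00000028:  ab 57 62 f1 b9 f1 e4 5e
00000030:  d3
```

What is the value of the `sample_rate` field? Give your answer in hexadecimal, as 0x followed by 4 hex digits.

0xD35E

`sample_rate` follows `count` (2 B), `length` (4 B), `payload_len` (1 B), so it starts at offset 2 + 4 + 1 = 7 and occupies 2 bytes.
Bytes at offsets 7..8: 5E D3.
In little-endian order the low byte comes first in memory.
Reassemble most-significant byte first: D3 5E → 0xD35E.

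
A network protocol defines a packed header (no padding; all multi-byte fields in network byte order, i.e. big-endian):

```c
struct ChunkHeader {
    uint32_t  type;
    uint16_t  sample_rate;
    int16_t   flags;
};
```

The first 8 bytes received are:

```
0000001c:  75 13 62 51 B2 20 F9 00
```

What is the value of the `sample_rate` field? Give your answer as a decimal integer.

`sample_rate` follows `type` (4 bytes), so it starts at byte offset 4 and occupies 2 bytes.
Bytes at offsets 4..5: B2 20.
In big-endian order the high byte comes first in memory.
The bytes are already most-significant first: 0xB220.
0xB220 = 45600.

45600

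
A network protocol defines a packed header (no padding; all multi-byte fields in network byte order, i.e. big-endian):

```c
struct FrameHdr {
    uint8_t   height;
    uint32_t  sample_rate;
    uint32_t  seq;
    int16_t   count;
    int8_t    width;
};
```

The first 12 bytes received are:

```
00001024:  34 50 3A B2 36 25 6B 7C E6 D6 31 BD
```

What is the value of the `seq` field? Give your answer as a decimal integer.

627801318

`seq` follows `height` (1 B), `sample_rate` (4 B), so it starts at offset 1 + 4 = 5 and occupies 4 bytes.
Bytes at offsets 5..8: 25 6B 7C E6.
In big-endian order the high byte comes first in memory.
The bytes are already most-significant first: 0x256B7CE6.
0x256B7CE6 = 627801318.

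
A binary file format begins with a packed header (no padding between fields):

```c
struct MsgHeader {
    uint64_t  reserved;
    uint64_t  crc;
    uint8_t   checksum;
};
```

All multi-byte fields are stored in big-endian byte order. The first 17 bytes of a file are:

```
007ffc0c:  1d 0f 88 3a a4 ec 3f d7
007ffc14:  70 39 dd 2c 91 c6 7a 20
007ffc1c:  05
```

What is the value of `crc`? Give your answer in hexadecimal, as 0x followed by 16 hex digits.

`crc` follows `reserved` (8 bytes), so it starts at byte offset 8 and occupies 8 bytes.
Bytes at offsets 8..15: 70 39 DD 2C 91 C6 7A 20.
In big-endian order the high byte comes first in memory.
The bytes are already most-significant first: 0x7039DD2C91C67A20.

0x7039DD2C91C67A20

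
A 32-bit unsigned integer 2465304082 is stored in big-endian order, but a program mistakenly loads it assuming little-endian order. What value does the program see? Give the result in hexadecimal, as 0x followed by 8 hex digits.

0x128EF192

2465304082 in 32-bit hexadecimal is 0x92F18E12.
Stored big-endian, the bytes at ascending addresses are 92 F1 8E 12.
Read back as little-endian, the first byte is least significant, giving 0x128EF192.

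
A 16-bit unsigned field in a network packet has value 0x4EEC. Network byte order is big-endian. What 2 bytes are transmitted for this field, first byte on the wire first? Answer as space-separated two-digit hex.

Split into bytes (most-significant first): 4E EC.
In big-endian order the high byte comes first in memory.
So the memory order matches the most-significant-first order: 4E EC.

4E EC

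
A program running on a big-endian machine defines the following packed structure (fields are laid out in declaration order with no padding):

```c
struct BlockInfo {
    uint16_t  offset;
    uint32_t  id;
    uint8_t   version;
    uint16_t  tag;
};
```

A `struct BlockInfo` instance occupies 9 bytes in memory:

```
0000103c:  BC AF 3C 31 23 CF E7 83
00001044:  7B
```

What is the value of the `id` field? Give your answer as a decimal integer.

`id` follows `offset` (2 bytes), so it starts at byte offset 2 and occupies 4 bytes.
Bytes at offsets 2..5: 3C 31 23 CF.
Big-endian: lowest address holds the most-significant byte.
The bytes are already most-significant first: 0x3C3123CF.
0x3C3123CF = 1009853391.

1009853391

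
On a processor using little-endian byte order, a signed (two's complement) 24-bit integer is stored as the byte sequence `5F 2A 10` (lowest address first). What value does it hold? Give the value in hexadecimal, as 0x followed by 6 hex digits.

0x102A5F

Little-endian stores the least-significant byte at the lowest address.
Reassemble most-significant byte first: 10 2A 5F → 0x102A5F.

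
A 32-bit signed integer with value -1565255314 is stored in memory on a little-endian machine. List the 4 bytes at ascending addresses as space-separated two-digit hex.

Two's complement of -1565255314 in 32 bits: 1565255314 = 0x5D4BE692; invert → 0xA2B4196D; add 1 → 0xA2B4196E.
Split into bytes (most-significant first): A2 B4 19 6E.
Little-endian: lowest address holds the least-significant byte.
So at ascending addresses the bytes are 6E 19 B4 A2.

6E 19 B4 A2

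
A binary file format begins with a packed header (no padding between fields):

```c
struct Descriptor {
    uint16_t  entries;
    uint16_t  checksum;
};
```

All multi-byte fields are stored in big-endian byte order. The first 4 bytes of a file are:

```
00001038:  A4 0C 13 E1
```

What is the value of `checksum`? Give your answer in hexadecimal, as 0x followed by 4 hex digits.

`checksum` follows `entries` (2 bytes), so it starts at byte offset 2 and occupies 2 bytes.
Bytes at offsets 2..3: 13 E1.
Big-endian: lowest address holds the most-significant byte.
The bytes are already most-significant first: 0x13E1.

0x13E1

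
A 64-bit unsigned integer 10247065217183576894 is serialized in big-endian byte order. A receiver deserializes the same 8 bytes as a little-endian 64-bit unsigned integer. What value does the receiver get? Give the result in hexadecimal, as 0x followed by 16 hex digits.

0x3EF37C1486E3348E

10247065217183576894 in 64-bit hexadecimal is 0x8E34E386147CF33E.
Stored big-endian, the bytes at ascending addresses are 8E 34 E3 86 14 7C F3 3E.
Read back as little-endian, the first byte is least significant, giving 0x3EF37C1486E3348E.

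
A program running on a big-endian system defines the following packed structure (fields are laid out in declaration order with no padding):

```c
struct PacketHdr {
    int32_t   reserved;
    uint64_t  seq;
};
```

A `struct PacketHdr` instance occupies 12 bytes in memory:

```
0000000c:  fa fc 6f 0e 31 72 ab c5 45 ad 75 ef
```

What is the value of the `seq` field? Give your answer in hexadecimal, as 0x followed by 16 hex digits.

`seq` follows `reserved` (4 bytes), so it starts at byte offset 4 and occupies 8 bytes.
Bytes at offsets 4..11: 31 72 AB C5 45 AD 75 EF.
In big-endian order the high byte comes first in memory.
The bytes are already most-significant first: 0x3172ABC545AD75EF.

0x3172ABC545AD75EF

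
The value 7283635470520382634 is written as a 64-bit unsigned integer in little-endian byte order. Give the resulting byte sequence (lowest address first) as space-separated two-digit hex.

AA 74 CD BD DE AB 14 65

7283635470520382634 in hexadecimal, padded to 64 bits, is 0x6514ABDEBDCD74AA.
Split into bytes (most-significant first): 65 14 AB DE BD CD 74 AA.
Little-endian stores the least-significant byte at the lowest address.
So at ascending addresses the bytes are AA 74 CD BD DE AB 14 65.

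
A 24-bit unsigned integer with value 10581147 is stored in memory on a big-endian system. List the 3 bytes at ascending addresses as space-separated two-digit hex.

A1 74 9B

10581147 in hexadecimal, padded to 24 bits, is 0xA1749B.
Split into bytes (most-significant first): A1 74 9B.
Big-endian: lowest address holds the most-significant byte.
So the memory order matches the most-significant-first order: A1 74 9B.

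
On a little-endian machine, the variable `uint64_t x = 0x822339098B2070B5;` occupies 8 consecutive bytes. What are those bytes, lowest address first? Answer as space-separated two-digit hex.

Split into bytes (most-significant first): 82 23 39 09 8B 20 70 B5.
Little-endian: lowest address holds the least-significant byte.
So at ascending addresses the bytes are B5 70 20 8B 09 39 23 82.

B5 70 20 8B 09 39 23 82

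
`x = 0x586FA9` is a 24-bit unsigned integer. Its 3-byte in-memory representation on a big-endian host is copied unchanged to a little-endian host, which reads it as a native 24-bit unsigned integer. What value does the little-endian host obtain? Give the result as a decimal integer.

11104088

Stored big-endian, the bytes at ascending addresses are 58 6F A9.
Read back as little-endian, the first byte is least significant, giving 0xA96F58.
0xA96F58 = 11104088.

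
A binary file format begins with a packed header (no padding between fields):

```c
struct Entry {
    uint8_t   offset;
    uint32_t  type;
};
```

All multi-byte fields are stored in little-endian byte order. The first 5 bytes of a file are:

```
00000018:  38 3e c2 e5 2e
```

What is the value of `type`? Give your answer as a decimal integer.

786809406

`type` follows `offset` (1 byte), so it starts at byte offset 1 and occupies 4 bytes.
Bytes at offsets 1..4: 3E C2 E5 2E.
In little-endian order the low byte comes first in memory.
Reassemble most-significant byte first: 2E E5 C2 3E → 0x2EE5C23E.
0x2EE5C23E = 786809406.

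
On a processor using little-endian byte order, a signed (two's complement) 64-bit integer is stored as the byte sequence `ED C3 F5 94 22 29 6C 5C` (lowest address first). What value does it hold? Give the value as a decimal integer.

6659743177478882285

In little-endian order the low byte comes first in memory.
Reassemble most-significant byte first: 5C 6C 29 22 94 F5 C3 ED → 0x5C6C292294F5C3ED.
0x5C6C292294F5C3ED = 6659743177478882285.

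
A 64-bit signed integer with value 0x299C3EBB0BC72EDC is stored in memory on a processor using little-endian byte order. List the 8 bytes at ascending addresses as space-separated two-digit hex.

Split into bytes (most-significant first): 29 9C 3E BB 0B C7 2E DC.
In little-endian order the low byte comes first in memory.
So at ascending addresses the bytes are DC 2E C7 0B BB 3E 9C 29.

DC 2E C7 0B BB 3E 9C 29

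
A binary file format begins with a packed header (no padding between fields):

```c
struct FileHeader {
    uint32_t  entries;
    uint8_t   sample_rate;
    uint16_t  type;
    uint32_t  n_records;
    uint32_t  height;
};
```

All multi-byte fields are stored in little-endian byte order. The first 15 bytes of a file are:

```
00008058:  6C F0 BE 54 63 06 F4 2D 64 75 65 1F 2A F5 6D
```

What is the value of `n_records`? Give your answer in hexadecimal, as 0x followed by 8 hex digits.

`n_records` follows `entries` (4 B), `sample_rate` (1 B), `type` (2 B), so it starts at offset 4 + 1 + 2 = 7 and occupies 4 bytes.
Bytes at offsets 7..10: 2D 64 75 65.
Little-endian: lowest address holds the least-significant byte.
Reassemble most-significant byte first: 65 75 64 2D → 0x6575642D.

0x6575642D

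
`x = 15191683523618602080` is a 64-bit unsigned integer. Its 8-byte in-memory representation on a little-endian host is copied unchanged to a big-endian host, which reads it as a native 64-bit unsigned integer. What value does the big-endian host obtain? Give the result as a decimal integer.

15191683523618602080 in 64-bit hexadecimal is 0xD2D3B3ACFD70FC60.
Stored little-endian, the bytes at ascending addresses are 60 FC 70 FD AC B3 D3 D2.
Read back as big-endian, the last byte is least significant, giving 0x60FC70FDACB3D3D2.
0x60FC70FDACB3D3D2 = 6988584956598670290.

6988584956598670290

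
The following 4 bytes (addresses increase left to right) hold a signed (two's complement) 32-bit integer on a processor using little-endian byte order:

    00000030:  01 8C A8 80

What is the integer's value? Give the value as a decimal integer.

-2136437759

In little-endian order the low byte comes first in memory.
Reassemble most-significant byte first: 80 A8 8C 01 → 0x80A88C01.
Top bit is set, so as a signed 32-bit value this is 0x80A88C01 − 2^32 = -2136437759.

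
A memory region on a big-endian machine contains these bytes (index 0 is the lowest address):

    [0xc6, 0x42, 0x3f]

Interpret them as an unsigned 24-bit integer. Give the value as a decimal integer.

12993087

In big-endian order the high byte comes first in memory.
The bytes are already most-significant first: 0xC6423F.
0xC6423F = 12993087.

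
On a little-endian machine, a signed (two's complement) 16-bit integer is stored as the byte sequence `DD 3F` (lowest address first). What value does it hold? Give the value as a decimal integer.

16349

In little-endian order the low byte comes first in memory.
Reassemble most-significant byte first: 3F DD → 0x3FDD.
0x3FDD = 16349.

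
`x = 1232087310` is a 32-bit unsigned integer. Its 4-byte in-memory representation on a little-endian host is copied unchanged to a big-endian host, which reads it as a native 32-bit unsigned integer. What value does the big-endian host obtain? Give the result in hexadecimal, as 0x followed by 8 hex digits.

1232087310 in 32-bit hexadecimal is 0x4970290E.
Stored little-endian, the bytes at ascending addresses are 0E 29 70 49.
Read back as big-endian, the last byte is least significant, giving 0x0E297049.

0x0E297049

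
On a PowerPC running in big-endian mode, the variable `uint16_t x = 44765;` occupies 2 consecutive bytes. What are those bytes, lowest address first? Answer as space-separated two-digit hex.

AE DD

44765 in hexadecimal, padded to 16 bits, is 0xAEDD.
Split into bytes (most-significant first): AE DD.
In big-endian order the high byte comes first in memory.
So the memory order matches the most-significant-first order: AE DD.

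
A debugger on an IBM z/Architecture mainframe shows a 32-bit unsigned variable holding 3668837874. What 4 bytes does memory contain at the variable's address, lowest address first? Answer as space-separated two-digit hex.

3668837874 in hexadecimal, padded to 32 bits, is 0xDAAE05F2.
Split into bytes (most-significant first): DA AE 05 F2.
In big-endian order the high byte comes first in memory.
So the memory order matches the most-significant-first order: DA AE 05 F2.

DA AE 05 F2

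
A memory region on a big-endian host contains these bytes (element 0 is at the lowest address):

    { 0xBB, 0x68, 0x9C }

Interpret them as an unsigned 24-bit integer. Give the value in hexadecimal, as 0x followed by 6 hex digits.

0xBB689C

Big-endian stores the most-significant byte at the lowest address.
The bytes are already most-significant first: 0xBB689C.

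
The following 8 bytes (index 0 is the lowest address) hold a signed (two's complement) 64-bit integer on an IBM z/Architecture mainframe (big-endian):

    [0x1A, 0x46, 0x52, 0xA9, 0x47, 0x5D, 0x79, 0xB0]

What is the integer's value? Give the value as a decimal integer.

Big-endian stores the most-significant byte at the lowest address.
The bytes are already most-significant first: 0x1A4652A9475D79B0.
0x1A4652A9475D79B0 = 1893291580356131248.

1893291580356131248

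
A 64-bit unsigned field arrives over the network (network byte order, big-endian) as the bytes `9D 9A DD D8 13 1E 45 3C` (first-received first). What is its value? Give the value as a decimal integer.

Big-endian: lowest address holds the most-significant byte.
The bytes are already most-significant first: 0x9D9ADDD8131E453C.
0x9D9ADDD8131E453C = 11356633330471552316.

11356633330471552316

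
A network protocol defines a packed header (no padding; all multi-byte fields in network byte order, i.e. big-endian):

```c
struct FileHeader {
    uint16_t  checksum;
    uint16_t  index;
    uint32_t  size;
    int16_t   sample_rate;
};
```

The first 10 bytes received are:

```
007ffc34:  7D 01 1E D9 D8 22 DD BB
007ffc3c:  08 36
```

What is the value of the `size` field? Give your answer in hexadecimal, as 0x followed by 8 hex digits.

`size` follows `checksum` (2 B), `index` (2 B), so it starts at offset 2 + 2 = 4 and occupies 4 bytes.
Bytes at offsets 4..7: D8 22 DD BB.
In big-endian order the high byte comes first in memory.
The bytes are already most-significant first: 0xD822DDBB.

0xD822DDBB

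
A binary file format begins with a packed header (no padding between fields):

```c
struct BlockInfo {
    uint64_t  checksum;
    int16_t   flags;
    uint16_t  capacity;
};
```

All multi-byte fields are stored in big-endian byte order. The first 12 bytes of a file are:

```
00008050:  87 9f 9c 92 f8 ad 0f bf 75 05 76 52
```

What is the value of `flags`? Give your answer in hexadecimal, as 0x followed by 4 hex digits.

`flags` follows `checksum` (8 bytes), so it starts at byte offset 8 and occupies 2 bytes.
Bytes at offsets 8..9: 75 05.
In big-endian order the high byte comes first in memory.
The bytes are already most-significant first: 0x7505.

0x7505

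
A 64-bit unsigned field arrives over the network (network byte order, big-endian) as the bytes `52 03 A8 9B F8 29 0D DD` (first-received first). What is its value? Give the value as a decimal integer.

Big-endian stores the most-significant byte at the lowest address.
The bytes are already most-significant first: 0x5203A89BF8290DDD.
0x5203A89BF8290DDD = 5909752523877060061.

5909752523877060061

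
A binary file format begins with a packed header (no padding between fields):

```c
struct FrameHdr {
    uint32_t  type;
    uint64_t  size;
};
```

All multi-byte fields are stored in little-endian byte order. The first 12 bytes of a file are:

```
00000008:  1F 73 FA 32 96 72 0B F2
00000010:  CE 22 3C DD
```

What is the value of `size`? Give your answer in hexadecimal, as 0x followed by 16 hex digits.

`size` follows `type` (4 bytes), so it starts at byte offset 4 and occupies 8 bytes.
Bytes at offsets 4..11: 96 72 0B F2 CE 22 3C DD.
Little-endian: lowest address holds the least-significant byte.
Reassemble most-significant byte first: DD 3C 22 CE F2 0B 72 96 → 0xDD3C22CEF20B7296.

0xDD3C22CEF20B7296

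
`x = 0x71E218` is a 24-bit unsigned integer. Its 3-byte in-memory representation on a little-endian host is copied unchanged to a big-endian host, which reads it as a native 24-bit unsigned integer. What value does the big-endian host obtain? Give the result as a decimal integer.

1630833

Stored little-endian, the bytes at ascending addresses are 18 E2 71.
Read back as big-endian, the last byte is least significant, giving 0x18E271.
0x18E271 = 1630833.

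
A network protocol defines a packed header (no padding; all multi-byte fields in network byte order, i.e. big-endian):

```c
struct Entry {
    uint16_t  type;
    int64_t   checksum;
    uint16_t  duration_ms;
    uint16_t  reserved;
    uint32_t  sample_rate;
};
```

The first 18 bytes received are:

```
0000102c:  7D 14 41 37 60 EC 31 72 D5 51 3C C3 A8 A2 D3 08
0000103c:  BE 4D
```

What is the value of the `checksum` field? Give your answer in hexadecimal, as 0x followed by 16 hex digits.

0x413760EC3172D551

`checksum` follows `type` (2 bytes), so it starts at byte offset 2 and occupies 8 bytes.
Bytes at offsets 2..9: 41 37 60 EC 31 72 D5 51.
Big-endian: lowest address holds the most-significant byte.
The bytes are already most-significant first: 0x413760EC3172D551.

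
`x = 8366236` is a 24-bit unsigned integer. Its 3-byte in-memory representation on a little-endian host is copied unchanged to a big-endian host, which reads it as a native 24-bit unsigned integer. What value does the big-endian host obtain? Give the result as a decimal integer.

8366236 in 24-bit hexadecimal is 0x7FA89C.
Stored little-endian, the bytes at ascending addresses are 9C A8 7F.
Read back as big-endian, the last byte is least significant, giving 0x9CA87F.
0x9CA87F = 10266751.

10266751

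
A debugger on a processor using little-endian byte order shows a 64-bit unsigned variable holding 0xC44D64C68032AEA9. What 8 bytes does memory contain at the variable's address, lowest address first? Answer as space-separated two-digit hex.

A9 AE 32 80 C6 64 4D C4

Split into bytes (most-significant first): C4 4D 64 C6 80 32 AE A9.
Little-endian stores the least-significant byte at the lowest address.
So at ascending addresses the bytes are A9 AE 32 80 C6 64 4D C4.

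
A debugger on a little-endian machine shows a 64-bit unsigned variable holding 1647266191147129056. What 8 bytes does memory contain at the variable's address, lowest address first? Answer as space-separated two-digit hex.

E0 D8 D5 8D DF 43 DC 16

1647266191147129056 in hexadecimal, padded to 64 bits, is 0x16DC43DF8DD5D8E0.
Split into bytes (most-significant first): 16 DC 43 DF 8D D5 D8 E0.
In little-endian order the low byte comes first in memory.
So at ascending addresses the bytes are E0 D8 D5 8D DF 43 DC 16.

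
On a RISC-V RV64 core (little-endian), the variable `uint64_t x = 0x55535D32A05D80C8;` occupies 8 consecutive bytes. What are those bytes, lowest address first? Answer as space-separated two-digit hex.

Split into bytes (most-significant first): 55 53 5D 32 A0 5D 80 C8.
Little-endian: lowest address holds the least-significant byte.
So at ascending addresses the bytes are C8 80 5D A0 32 5D 53 55.

C8 80 5D A0 32 5D 53 55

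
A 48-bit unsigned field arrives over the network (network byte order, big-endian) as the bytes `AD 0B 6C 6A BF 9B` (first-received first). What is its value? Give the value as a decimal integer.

In big-endian order the high byte comes first in memory.
The bytes are already most-significant first: 0xAD0B6C6ABF9B.
0xAD0B6C6ABF9B = 190264575180699.

190264575180699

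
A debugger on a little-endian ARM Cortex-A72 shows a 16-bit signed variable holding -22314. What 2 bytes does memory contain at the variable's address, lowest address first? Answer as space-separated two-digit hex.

Two's complement of -22314 in 16 bits: 22314 = 0x572A; invert → 0xA8D5; add 1 → 0xA8D6.
Split into bytes (most-significant first): A8 D6.
Little-endian stores the least-significant byte at the lowest address.
So at ascending addresses the bytes are D6 A8.

D6 A8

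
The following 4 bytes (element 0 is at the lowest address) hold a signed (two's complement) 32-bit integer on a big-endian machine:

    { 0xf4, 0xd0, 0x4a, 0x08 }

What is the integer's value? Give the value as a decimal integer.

-187676152

Big-endian: lowest address holds the most-significant byte.
The bytes are already most-significant first: 0xF4D04A08.
Top bit is set, so as a signed 32-bit value this is 0xF4D04A08 − 2^32 = -187676152.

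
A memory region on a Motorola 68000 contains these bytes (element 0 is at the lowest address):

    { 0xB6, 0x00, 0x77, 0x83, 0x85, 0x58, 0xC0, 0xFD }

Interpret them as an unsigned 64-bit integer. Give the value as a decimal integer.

In big-endian order the high byte comes first in memory.
The bytes are already most-significant first: 0xB60077838558C0FD.
0xB60077838558C0FD = 13114613521664491773.

13114613521664491773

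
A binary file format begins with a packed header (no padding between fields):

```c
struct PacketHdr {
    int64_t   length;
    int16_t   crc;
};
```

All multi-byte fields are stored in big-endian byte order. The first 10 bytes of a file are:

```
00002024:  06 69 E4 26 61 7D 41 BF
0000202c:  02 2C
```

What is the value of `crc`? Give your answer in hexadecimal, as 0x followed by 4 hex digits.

0x022C

`crc` follows `length` (8 bytes), so it starts at byte offset 8 and occupies 2 bytes.
Bytes at offsets 8..9: 02 2C.
In big-endian order the high byte comes first in memory.
The bytes are already most-significant first: 0x022C.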